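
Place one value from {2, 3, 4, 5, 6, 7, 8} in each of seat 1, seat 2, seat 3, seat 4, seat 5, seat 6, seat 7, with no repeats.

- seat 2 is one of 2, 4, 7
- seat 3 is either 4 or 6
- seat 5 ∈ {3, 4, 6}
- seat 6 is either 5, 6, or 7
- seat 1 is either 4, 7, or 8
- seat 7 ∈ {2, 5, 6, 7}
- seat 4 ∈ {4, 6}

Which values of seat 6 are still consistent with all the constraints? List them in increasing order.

5, 7

The 7 variables together cover exactly {2, 3, 4, 5, 6, 7, 8} — 7 values for 7 variables — and 3 appears only in seat 5's list, so seat 5 = 3.
The 6 still-open variables draw from only 6 values {2, 4, 5, 6, 7, 8}, so each is used; only seat 1 can be 8, hence seat 1 = 8.
seat 3 and seat 4 between them cover only {4, 6} — a naked pair. Remove those values from seat 2, seat 6, seat 7.
No further eliminations apply; seat 6 can still be any of 5, 7.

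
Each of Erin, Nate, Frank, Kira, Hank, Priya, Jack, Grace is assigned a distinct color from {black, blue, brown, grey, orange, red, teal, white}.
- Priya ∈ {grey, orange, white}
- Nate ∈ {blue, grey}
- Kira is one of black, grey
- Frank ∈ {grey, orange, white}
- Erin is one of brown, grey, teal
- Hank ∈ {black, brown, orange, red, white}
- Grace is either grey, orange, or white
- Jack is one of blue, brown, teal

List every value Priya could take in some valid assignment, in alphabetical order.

grey, orange, white

The 8 variables draw from only 8 values {black, blue, brown, grey, orange, red, teal, white}, so each is used; only Hank can be red, hence Hank = red.
Among the 7 still-open variables, black fits only Kira (and all 7 values in {black, blue, brown, grey, orange, teal, white} must be used), so Kira = black.
The 3 variables Frank, Priya, Grace are confined to {grey, orange, white}, which locks those values in; drop them from Erin, Nate.
Nate has just one choice, so Nate = blue. So Jack can't be blue.
No further eliminations apply; Priya can still be any of grey, orange, white.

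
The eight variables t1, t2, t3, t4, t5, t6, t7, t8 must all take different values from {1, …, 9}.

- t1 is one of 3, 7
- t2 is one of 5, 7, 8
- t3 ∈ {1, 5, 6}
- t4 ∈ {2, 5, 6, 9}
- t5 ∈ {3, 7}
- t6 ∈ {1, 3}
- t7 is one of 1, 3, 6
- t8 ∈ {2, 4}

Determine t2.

8

The 2 variables t1 and t5 are confined to {3, 7}, which locks those values in; drop them from t2, t6, t7.
That leaves t6 = 1. Strike 1 from t3, t7.
t7's domain is down to {6}, so t7 = 6. So t3, t4 can't be 6.
t3 must be 5 (only option left). Eliminate 5 elsewhere: t2, t4.
So t2 = 8.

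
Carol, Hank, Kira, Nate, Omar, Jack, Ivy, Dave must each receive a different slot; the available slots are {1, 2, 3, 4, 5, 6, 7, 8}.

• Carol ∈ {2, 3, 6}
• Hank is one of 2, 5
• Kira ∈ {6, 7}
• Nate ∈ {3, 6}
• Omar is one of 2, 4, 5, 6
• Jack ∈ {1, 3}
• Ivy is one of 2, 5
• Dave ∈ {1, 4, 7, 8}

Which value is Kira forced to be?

Among the 8 variables, 8 fits only Dave (and all 8 values in {1, 2, 3, 4, 5, 6, 7, 8} must be used), so Dave = 8.
The 7 still-open variables draw from only 7 values {1, 2, 3, 4, 5, 6, 7}, so each is used; only Jack can be 1, hence Jack = 1.
The 6 still-open variables draw from only 6 values {2, 3, 4, 5, 6, 7}, so each is used; only Omar can be 4, hence Omar = 4.
The 5 still-open variables draw from only 5 values {2, 3, 5, 6, 7}, so each is used; only Kira can be 7, hence Kira = 7.

7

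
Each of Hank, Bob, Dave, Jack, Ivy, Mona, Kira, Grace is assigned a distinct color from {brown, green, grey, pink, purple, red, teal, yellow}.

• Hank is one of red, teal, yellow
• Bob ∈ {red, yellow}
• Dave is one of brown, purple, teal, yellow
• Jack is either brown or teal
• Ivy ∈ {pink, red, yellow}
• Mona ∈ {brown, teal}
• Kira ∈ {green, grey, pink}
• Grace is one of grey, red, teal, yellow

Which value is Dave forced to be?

purple

Among the 8 variables, green fits only Kira (and all 8 values in {brown, green, grey, pink, purple, red, teal, yellow} must be used), so Kira = green.
Among the 7 still-open variables, grey fits only Grace (and all 7 values in {brown, grey, pink, purple, red, teal, yellow} must be used), so Grace = grey.
The 6 still-open variables draw from only 6 values {brown, pink, purple, red, teal, yellow}, so each is used; only Ivy can be pink, hence Ivy = pink.
The 5 still-open variables together cover exactly {brown, purple, red, teal, yellow} — 5 values for 5 variables — and purple appears only in Dave's list, so Dave = purple.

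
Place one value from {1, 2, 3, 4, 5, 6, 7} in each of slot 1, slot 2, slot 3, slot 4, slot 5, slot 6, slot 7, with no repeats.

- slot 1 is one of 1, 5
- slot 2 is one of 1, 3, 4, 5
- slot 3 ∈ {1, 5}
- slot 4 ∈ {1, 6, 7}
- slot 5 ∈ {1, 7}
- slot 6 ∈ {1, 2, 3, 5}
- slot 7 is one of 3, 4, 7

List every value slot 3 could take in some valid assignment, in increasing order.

The 7 variables together cover exactly {1, 2, 3, 4, 5, 6, 7} — 7 values for 7 variables — and 2 appears only in slot 6's list, so slot 6 = 2.
Among the 6 still-open variables, 6 fits only slot 4 (and all 6 values in {1, 3, 4, 5, 6, 7} must be used), so slot 4 = 6.
The 2 variables slot 1 and slot 3 are confined to {1, 5}, which locks those values in; drop them from slot 2, slot 5.
That leaves slot 5 = 7. Remove 7 from slot 7.
No further eliminations apply; slot 3 can still be any of 1, 5.

1, 5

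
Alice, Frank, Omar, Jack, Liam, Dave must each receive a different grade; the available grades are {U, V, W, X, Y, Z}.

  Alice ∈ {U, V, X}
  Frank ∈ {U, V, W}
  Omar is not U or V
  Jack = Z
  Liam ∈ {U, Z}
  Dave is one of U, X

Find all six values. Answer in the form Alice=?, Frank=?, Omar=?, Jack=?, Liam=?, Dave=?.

Jack's domain is down to {Z}, so Jack = Z. So Omar, Liam can't be Z.
Liam must be U (only option left). So Alice, Frank, Dave can't be U.
Dave's domain is down to {X}, so Dave = X. Remove X from Alice, Omar.
Alice must be V (only option left). Eliminate V elsewhere: Frank.
Frank's domain is down to {W}, so Frank = W. Eliminate W elsewhere: Omar.
Omar must be Y (only option left).

Alice=V, Frank=W, Omar=Y, Jack=Z, Liam=U, Dave=X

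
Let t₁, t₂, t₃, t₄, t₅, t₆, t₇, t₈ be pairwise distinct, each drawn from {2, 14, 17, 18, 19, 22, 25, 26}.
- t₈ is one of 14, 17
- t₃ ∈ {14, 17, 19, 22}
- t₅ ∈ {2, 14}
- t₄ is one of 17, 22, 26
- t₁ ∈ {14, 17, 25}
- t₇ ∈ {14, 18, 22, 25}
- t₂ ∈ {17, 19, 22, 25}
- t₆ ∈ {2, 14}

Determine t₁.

The 8 variables together cover exactly {2, 14, 17, 18, 19, 22, 25, 26} — 8 values for 8 variables — and 18 appears only in t₇'s list, so t₇ = 18.
The 7 still-open variables together cover exactly {2, 14, 17, 19, 22, 25, 26} — 7 values for 7 variables — and 26 appears only in t₄'s list, so t₄ = 26.
t₅ and t₆ between them cover only {2, 14} — a naked pair. Remove those values from t₁, t₃, t₈.
t₈ has just one choice, so t₈ = 17. Remove 17 from t₁, t₂, t₃.
So t₁ = 25.

25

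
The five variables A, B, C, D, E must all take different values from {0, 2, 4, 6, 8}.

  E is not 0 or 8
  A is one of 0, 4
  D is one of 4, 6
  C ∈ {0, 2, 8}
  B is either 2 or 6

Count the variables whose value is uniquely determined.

2

Among the 5 variables, 8 fits only C (and all 5 values in {0, 2, 4, 6, 8} must be used), so C = 8.
Among the 4 still-open variables, 0 fits only A (and all 4 values in {0, 2, 4, 6} must be used), so A = 0.
Determined: A=0, C=8. The other variables each still have more than one consistent value. That makes 2.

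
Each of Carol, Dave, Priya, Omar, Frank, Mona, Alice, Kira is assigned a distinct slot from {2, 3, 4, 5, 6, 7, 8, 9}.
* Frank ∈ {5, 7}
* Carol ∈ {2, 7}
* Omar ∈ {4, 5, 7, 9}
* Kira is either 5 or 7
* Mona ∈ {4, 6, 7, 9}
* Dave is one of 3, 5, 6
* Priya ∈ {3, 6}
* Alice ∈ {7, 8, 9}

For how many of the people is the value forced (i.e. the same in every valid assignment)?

2

Among the 8 variables, 2 fits only Carol (and all 8 values in {2, 3, 4, 5, 6, 7, 8, 9} must be used), so Carol = 2.
The 7 still-open variables draw from only 7 values {3, 4, 5, 6, 7, 8, 9}, so each is used; only Alice can be 8, hence Alice = 8.
The 2 variables Frank and Kira are confined to {5, 7}, which locks those values in; drop them from Dave, Omar, Mona.
Dave and Priya share exactly the 2 values {3, 6}; by pigeonhole those values go to them, so strike 3, 6 from Mona.
Determined: Carol=2, Alice=8. The other people each still have more than one consistent value. That makes 2.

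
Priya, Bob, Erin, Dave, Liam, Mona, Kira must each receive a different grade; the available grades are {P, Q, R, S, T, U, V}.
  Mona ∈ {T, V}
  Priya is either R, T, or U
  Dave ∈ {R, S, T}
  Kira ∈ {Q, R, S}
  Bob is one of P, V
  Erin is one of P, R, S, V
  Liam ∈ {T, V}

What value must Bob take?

The 7 variables draw from only 7 values {P, Q, R, S, T, U, V}, so each is used; only Kira can be Q, hence Kira = Q.
Among the 6 still-open variables, U fits only Priya (and all 6 values in {P, R, S, T, U, V} must be used), so Priya = U.
The 2 variables Liam and Mona are confined to {T, V}, which locks those values in; drop them from Bob, Erin, Dave.
So Bob = P.

P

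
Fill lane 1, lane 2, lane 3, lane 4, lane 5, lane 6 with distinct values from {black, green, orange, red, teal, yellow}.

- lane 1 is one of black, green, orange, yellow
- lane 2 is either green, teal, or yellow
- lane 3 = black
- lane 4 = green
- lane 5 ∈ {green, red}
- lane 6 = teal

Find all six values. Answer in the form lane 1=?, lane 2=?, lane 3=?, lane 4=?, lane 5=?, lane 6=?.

lane 3's domain is down to {black}, so lane 3 = black. Strike black from lane 1.
lane 4 must be green (only option left). Eliminate green elsewhere: lane 1, lane 2, lane 5.
That leaves lane 5 = red.
lane 6 has just one choice, so lane 6 = teal. Strike teal from lane 2.
lane 2 must be yellow (only option left). So lane 1 can't be yellow.
lane 1 must be orange (only option left).

lane 1=orange, lane 2=yellow, lane 3=black, lane 4=green, lane 5=red, lane 6=teal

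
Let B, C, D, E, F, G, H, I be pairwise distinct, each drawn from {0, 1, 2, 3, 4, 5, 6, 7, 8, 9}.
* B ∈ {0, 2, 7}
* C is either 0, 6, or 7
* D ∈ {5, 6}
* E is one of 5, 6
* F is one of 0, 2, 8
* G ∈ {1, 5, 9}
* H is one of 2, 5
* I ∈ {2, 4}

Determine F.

8

D and E between them cover only {5, 6} — a naked pair. Remove those values from C, G, H.
H's domain is down to {2}, so H = 2. So B, F, I can't be 2.
I's domain is down to {4}, so I = 4.
B and C share exactly the 2 values {0, 7}; by pigeonhole those values go to them, so strike 0, 7 from F.
So F = 8.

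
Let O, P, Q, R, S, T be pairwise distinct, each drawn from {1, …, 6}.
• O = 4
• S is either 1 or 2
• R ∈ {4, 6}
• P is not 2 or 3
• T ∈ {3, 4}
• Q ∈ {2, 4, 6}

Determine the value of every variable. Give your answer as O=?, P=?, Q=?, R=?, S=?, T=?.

O=4, P=5, Q=2, R=6, S=1, T=3

O has just one choice, so O = 4. Remove 4 from P, Q, R, T.
R has just one choice, so R = 6. Remove 6 from P, Q.
T must be 3 (only option left).
Q has just one choice, so Q = 2. Eliminate 2 elsewhere: S.
S must be 1 (only option left). Eliminate 1 elsewhere: P.
That leaves P = 5.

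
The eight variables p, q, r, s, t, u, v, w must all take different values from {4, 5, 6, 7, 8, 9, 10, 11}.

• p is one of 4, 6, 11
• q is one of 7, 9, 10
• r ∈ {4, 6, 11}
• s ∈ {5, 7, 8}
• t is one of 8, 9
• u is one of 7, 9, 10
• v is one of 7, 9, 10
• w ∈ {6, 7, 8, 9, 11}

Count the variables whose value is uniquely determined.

The 8 variables together cover exactly {4, 5, 6, 7, 8, 9, 10, 11} — 8 values for 8 variables — and 5 appears only in s's list, so s = 5.
The 3 variables q, u, v are confined to {7, 9, 10}, which locks those values in; drop them from t, w.
That leaves t = 8. Remove 8 from w.
Determined: s=5, t=8. The other variables each still have more than one consistent value. That makes 2.

2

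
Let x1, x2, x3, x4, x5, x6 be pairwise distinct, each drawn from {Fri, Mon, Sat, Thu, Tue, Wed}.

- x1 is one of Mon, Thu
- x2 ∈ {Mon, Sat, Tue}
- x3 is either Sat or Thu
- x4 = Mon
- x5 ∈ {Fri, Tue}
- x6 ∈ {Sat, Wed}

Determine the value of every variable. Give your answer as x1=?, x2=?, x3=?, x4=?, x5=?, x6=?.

x4's domain is down to {Mon}, so x4 = Mon. Remove Mon from x1, x2.
That leaves x1 = Thu. Strike Thu from x3.
x3 has just one choice, so x3 = Sat. Remove Sat from x2, x6.
x6 must be Wed (only option left).
That leaves x2 = Tue. Remove Tue from x5.
x5 must be Fri (only option left).

x1=Thu, x2=Tue, x3=Sat, x4=Mon, x5=Fri, x6=Wed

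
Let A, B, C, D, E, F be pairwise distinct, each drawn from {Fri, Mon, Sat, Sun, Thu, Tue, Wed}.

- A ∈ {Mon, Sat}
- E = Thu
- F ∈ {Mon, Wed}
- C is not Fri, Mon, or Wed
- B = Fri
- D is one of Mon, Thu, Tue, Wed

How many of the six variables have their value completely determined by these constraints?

2

B must be Fri (only option left).
E's domain is down to {Thu}, so E = Thu. Strike Thu from C, D.
Determined: B=Fri, E=Thu. The other variables each still have more than one consistent value. That makes 2.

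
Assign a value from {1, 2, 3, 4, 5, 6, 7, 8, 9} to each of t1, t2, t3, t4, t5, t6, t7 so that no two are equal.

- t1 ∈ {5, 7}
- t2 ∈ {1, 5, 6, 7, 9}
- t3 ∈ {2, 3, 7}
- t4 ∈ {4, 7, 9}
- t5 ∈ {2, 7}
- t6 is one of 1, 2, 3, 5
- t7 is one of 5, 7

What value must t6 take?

1

The 2 variables t1 and t7 are confined to {5, 7}, which locks those values in; drop them from t2, t3, t4, t5, t6.
t5's domain is down to {2}, so t5 = 2. So t3, t6 can't be 2.
t3 has just one choice, so t3 = 3. So t6 can't be 3.
So t6 = 1.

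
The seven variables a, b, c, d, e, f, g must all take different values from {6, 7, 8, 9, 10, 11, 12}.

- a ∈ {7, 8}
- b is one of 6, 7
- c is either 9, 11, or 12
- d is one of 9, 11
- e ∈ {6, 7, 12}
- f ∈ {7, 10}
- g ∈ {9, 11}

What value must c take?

Among the 7 variables, 8 fits only a (and all 7 values in {6, 7, 8, 9, 10, 11, 12} must be used), so a = 8.
The 6 still-open variables together cover exactly {6, 7, 9, 10, 11, 12} — 6 values for 6 variables — and 10 appears only in f's list, so f = 10.
d and g share exactly the 2 values {9, 11}; by pigeonhole those values go to them, so strike 9, 11 from c.
So c = 12.

12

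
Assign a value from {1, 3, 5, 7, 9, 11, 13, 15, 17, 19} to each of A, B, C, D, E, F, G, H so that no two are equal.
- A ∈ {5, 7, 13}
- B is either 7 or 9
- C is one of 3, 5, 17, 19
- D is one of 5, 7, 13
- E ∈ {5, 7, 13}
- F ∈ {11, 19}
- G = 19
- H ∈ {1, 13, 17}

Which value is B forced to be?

G's domain is down to {19}, so G = 19. Remove 19 from C, F.
F must be 11 (only option left).
A, D, E share exactly the 3 values {5, 7, 13}; by pigeonhole those values go to them, so strike 5, 7, 13 from B, C, H.
So B = 9.

9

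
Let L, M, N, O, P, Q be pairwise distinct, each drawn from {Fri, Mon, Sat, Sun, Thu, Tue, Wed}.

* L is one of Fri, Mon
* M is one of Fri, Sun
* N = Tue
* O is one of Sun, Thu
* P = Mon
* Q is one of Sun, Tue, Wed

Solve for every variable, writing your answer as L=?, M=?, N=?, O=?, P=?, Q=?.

N must be Tue (only option left). Strike Tue from Q.
P must be Mon (only option left). Strike Mon from L.
L has just one choice, so L = Fri. Eliminate Fri elsewhere: M.
M's domain is down to {Sun}, so M = Sun. Eliminate Sun elsewhere: O, Q.
O has just one choice, so O = Thu.
Q must be Wed (only option left).

L=Fri, M=Sun, N=Tue, O=Thu, P=Mon, Q=Wed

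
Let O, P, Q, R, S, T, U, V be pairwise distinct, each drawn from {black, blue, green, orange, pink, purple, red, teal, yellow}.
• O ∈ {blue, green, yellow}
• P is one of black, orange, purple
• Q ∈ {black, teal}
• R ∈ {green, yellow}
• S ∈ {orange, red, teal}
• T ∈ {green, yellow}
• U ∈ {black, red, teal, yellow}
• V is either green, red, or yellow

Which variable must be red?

The 8 variables together cover exactly {black, blue, green, orange, purple, red, teal, yellow} — 8 values for 8 variables — and blue appears only in O's list, so O = blue.
Among the 7 still-open variables, purple fits only P (and all 7 values in {black, green, orange, purple, red, teal, yellow} must be used), so P = purple.
The 6 still-open variables together cover exactly {black, green, orange, red, teal, yellow} — 6 values for 6 variables — and orange appears only in S's list, so S = orange.
R and T between them cover only {green, yellow} — a naked pair. Remove those values from U, V.
So red goes to V.

V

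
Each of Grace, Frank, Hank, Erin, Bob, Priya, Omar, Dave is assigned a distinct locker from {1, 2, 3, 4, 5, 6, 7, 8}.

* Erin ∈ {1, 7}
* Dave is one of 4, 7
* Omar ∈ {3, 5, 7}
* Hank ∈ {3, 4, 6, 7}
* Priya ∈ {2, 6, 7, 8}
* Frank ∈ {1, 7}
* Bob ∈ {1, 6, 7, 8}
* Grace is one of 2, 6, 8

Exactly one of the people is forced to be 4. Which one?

Dave

Among the 8 variables, 5 fits only Omar (and all 8 values in {1, 2, 3, 4, 5, 6, 7, 8} must be used), so Omar = 5.
Among the 7 still-open variables, 3 fits only Hank (and all 7 values in {1, 2, 3, 4, 6, 7, 8} must be used), so Hank = 3.
Among the 6 still-open variables, 4 fits only Dave (and all 6 values in {1, 2, 4, 6, 7, 8} must be used), so Dave = 4.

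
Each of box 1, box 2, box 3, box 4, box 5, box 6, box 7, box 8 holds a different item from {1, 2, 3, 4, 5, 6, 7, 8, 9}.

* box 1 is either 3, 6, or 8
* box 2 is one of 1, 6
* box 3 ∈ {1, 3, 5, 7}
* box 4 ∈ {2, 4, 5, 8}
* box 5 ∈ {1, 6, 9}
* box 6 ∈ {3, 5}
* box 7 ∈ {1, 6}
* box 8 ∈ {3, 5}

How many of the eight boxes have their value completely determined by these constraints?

box 2 and box 7 share exactly the 2 values {1, 6}; by pigeonhole those values go to them, so strike 1, 6 from box 1, box 3, box 5.
box 5's domain is down to {9}, so box 5 = 9.
box 6 and box 8 share exactly the 2 values {3, 5}; by pigeonhole those values go to them, so strike 3, 5 from box 1, box 3, box 4.
box 1's domain is down to {8}, so box 1 = 8. Strike 8 from box 4.
box 3 has just one choice, so box 3 = 7.
Determined: box 1=8, box 3=7, box 5=9. The other boxes each still have more than one consistent value. That makes 3.

3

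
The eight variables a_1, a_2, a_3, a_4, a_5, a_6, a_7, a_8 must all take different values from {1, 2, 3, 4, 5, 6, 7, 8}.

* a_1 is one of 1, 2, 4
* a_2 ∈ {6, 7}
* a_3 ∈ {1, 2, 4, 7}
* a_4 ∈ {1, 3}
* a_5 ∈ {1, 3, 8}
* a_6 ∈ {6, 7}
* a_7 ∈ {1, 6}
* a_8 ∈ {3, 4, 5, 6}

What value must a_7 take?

The 8 variables together cover exactly {1, 2, 3, 4, 5, 6, 7, 8} — 8 values for 8 variables — and 5 appears only in a_8's list, so a_8 = 5.
The 7 still-open variables together cover exactly {1, 2, 3, 4, 6, 7, 8} — 7 values for 7 variables — and 8 appears only in a_5's list, so a_5 = 8.
The 6 still-open variables together cover exactly {1, 2, 3, 4, 6, 7} — 6 values for 6 variables — and 3 appears only in a_4's list, so a_4 = 3.
a_2 and a_6 between them cover only {6, 7} — a naked pair. Remove those values from a_3, a_7.
So a_7 = 1.

1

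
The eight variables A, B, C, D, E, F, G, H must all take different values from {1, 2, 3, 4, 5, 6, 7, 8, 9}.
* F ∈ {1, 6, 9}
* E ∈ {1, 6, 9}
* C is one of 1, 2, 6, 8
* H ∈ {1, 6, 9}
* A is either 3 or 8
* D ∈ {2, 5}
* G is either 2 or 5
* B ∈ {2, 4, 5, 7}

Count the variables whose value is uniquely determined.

2

The 2 variables D and G are confined to {2, 5}, which locks those values in; drop them from B, C.
The 3 variables E, F, H are confined to {1, 6, 9}, which locks those values in; drop them from C.
C must be 8 (only option left). Strike 8 from A.
A must be 3 (only option left).
Determined: A=3, C=8. The other variables each still have more than one consistent value. That makes 2.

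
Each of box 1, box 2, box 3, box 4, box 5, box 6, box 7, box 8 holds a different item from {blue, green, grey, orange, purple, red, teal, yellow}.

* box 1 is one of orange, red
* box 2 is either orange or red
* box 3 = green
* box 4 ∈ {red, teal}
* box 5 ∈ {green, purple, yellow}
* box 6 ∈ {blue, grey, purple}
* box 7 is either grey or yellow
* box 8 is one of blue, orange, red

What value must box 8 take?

box 3 must be green (only option left). Remove green from box 5.
Among the 7 still-open variables, teal fits only box 4 (and all 7 values in {blue, grey, orange, purple, red, teal, yellow} must be used), so box 4 = teal.
box 1 and box 2 share exactly the 2 values {orange, red}; by pigeonhole those values go to them, so strike orange, red from box 8.
So box 8 = blue.

blue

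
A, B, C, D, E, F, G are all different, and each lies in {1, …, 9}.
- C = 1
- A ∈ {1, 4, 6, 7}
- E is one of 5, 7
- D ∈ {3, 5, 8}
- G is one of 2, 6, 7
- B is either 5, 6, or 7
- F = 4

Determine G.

C has just one choice, so C = 1. Strike 1 from A.
F has just one choice, so F = 4. Eliminate 4 elsewhere: A.
The 3 variables A, B, E are confined to {5, 6, 7}, which locks those values in; drop them from D, G.
So G = 2.

2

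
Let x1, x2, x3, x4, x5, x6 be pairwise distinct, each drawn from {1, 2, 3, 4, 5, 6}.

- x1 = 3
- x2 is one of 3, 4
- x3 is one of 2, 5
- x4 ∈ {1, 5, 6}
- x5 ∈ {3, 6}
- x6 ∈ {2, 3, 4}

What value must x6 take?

2

x1 has just one choice, so x1 = 3. Strike 3 from x2, x5, x6.
That leaves x2 = 4. So x6 can't be 4.
So x6 = 2.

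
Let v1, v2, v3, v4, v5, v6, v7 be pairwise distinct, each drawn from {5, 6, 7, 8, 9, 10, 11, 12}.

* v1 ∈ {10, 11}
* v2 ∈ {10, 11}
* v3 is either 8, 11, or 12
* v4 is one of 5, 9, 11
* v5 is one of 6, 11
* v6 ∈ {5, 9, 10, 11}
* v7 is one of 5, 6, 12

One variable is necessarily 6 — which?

Among the 7 variables, 8 fits only v3 (and all 7 values in {5, 6, 8, 9, 10, 11, 12} must be used), so v3 = 8.
The 6 still-open variables draw from only 6 values {5, 6, 9, 10, 11, 12}, so each is used; only v7 can be 12, hence v7 = 12.
Among the 5 still-open variables, 6 fits only v5 (and all 5 values in {5, 6, 9, 10, 11} must be used), so v5 = 6.

v5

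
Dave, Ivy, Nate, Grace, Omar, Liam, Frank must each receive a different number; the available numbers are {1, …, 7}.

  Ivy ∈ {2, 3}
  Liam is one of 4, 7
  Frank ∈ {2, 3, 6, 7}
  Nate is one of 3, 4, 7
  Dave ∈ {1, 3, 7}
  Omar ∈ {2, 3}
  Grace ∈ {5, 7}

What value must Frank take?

6

The 7 variables together cover exactly {1, 2, 3, 4, 5, 6, 7} — 7 values for 7 variables — and 1 appears only in Dave's list, so Dave = 1.
The 6 still-open variables together cover exactly {2, 3, 4, 5, 6, 7} — 6 values for 6 variables — and 5 appears only in Grace's list, so Grace = 5.
Among the 5 still-open variables, 6 fits only Frank (and all 5 values in {2, 3, 4, 6, 7} must be used), so Frank = 6.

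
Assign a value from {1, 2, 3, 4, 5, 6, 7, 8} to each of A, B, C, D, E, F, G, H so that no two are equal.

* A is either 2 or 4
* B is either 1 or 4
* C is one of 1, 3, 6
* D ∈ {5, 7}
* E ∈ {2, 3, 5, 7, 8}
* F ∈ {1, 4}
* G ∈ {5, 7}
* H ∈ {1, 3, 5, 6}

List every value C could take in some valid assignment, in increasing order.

The 8 variables draw from only 8 values {1, 2, 3, 4, 5, 6, 7, 8}, so each is used; only E can be 8, hence E = 8.
The 7 still-open variables together cover exactly {1, 2, 3, 4, 5, 6, 7} — 7 values for 7 variables — and 2 appears only in A's list, so A = 2.
The 2 variables B and F are confined to {1, 4}, which locks those values in; drop them from C, H.
D and G share exactly the 2 values {5, 7}; by pigeonhole those values go to them, so strike 5, 7 from H.
No further eliminations apply; C can still be any of 3, 6.

3, 6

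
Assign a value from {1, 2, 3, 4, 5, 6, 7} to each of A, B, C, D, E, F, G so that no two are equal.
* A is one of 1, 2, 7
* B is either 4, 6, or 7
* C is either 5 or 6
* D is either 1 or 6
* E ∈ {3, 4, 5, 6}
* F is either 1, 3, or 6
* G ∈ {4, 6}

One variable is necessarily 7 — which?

B

The 7 variables together cover exactly {1, 2, 3, 4, 5, 6, 7} — 7 values for 7 variables — and 2 appears only in A's list, so A = 2.
The 6 still-open variables together cover exactly {1, 3, 4, 5, 6, 7} — 6 values for 6 variables — and 7 appears only in B's list, so B = 7.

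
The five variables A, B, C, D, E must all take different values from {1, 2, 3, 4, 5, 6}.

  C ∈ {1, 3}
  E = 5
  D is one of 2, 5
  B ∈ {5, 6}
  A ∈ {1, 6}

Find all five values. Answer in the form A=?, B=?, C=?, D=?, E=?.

E's domain is down to {5}, so E = 5. Strike 5 from B, D.
That leaves B = 6. Eliminate 6 elsewhere: A.
D's domain is down to {2}, so D = 2.
A must be 1 (only option left). Remove 1 from C.
C must be 3 (only option left).

A=1, B=6, C=3, D=2, E=5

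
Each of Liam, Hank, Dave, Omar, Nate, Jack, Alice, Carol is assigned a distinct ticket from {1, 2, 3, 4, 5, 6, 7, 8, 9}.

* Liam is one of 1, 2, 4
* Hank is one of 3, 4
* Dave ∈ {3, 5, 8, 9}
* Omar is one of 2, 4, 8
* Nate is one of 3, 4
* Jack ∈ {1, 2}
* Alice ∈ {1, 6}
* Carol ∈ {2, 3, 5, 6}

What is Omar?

8

The 8 variables together cover exactly {1, 2, 3, 4, 5, 6, 8, 9} — 8 values for 8 variables — and 9 appears only in Dave's list, so Dave = 9.
The 7 still-open variables together cover exactly {1, 2, 3, 4, 5, 6, 8} — 7 values for 7 variables — and 5 appears only in Carol's list, so Carol = 5.
The 6 still-open variables draw from only 6 values {1, 2, 3, 4, 6, 8}, so each is used; only Alice can be 6, hence Alice = 6.
The 5 still-open variables draw from only 5 values {1, 2, 3, 4, 8}, so each is used; only Omar can be 8, hence Omar = 8.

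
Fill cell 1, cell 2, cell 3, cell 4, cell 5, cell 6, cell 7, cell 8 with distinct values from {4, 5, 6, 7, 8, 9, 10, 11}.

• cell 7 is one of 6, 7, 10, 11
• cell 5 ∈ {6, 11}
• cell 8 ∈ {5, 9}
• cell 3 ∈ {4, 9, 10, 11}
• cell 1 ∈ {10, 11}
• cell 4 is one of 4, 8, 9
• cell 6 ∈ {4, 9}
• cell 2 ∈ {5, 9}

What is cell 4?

Among the 8 variables, 7 fits only cell 7 (and all 8 values in {4, 5, 6, 7, 8, 9, 10, 11} must be used), so cell 7 = 7.
The 7 still-open variables draw from only 7 values {4, 5, 6, 8, 9, 10, 11}, so each is used; only cell 5 can be 6, hence cell 5 = 6.
The 6 still-open variables together cover exactly {4, 5, 8, 9, 10, 11} — 6 values for 6 variables — and 8 appears only in cell 4's list, so cell 4 = 8.

8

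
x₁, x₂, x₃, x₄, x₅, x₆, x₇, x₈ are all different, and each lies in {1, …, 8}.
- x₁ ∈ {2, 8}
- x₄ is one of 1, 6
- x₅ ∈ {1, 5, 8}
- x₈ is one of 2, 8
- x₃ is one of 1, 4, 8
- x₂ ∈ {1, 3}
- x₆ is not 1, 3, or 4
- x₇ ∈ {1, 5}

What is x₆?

7

Among the 8 variables, 3 fits only x₂ (and all 8 values in {1, 2, 3, 4, 5, 6, 7, 8} must be used), so x₂ = 3.
Among the 7 still-open variables, 4 fits only x₃ (and all 7 values in {1, 2, 4, 5, 6, 7, 8} must be used), so x₃ = 4.
Among the 6 still-open variables, 7 fits only x₆ (and all 6 values in {1, 2, 5, 6, 7, 8} must be used), so x₆ = 7.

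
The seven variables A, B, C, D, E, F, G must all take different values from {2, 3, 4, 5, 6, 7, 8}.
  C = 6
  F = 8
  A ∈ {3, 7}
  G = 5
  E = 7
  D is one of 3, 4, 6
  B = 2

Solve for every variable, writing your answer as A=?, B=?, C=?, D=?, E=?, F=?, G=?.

A=3, B=2, C=6, D=4, E=7, F=8, G=5

B has just one choice, so B = 2.
That leaves C = 6. So D can't be 6.
E has just one choice, so E = 7. Remove 7 from A.
F has just one choice, so F = 8.
G must be 5 (only option left).
A's domain is down to {3}, so A = 3. Strike 3 from D.
D's domain is down to {4}, so D = 4.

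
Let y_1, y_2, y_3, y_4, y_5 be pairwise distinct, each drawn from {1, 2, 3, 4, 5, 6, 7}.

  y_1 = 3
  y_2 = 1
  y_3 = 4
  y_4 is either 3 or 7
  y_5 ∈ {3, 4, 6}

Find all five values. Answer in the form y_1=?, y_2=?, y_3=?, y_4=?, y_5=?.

y_1=3, y_2=1, y_3=4, y_4=7, y_5=6

y_1 has just one choice, so y_1 = 3. Remove 3 from y_4, y_5.
y_2 must be 1 (only option left).
y_3 must be 4 (only option left). Strike 4 from y_5.
y_4's domain is down to {7}, so y_4 = 7.
y_5's domain is down to {6}, so y_5 = 6.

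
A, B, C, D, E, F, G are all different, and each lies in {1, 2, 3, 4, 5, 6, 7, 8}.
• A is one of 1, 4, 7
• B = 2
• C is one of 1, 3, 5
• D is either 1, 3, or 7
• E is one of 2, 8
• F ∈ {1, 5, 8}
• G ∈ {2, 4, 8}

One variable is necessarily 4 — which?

B's domain is down to {2}, so B = 2. So E, G can't be 2.
E has just one choice, so E = 8. Remove 8 from F, G.
So 4 goes to G.

G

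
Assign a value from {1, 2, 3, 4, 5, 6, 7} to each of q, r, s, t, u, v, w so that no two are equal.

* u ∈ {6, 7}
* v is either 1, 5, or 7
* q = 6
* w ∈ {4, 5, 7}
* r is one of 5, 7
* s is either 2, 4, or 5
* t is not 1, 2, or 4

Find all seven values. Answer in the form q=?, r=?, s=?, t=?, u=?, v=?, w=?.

q has just one choice, so q = 6. Strike 6 from t, u.
u must be 7 (only option left). Eliminate 7 elsewhere: r, t, v, w.
r must be 5 (only option left). Remove 5 from s, t, v, w.
t's domain is down to {3}, so t = 3.
v has just one choice, so v = 1.
That leaves w = 4. Eliminate 4 elsewhere: s.
That leaves s = 2.

q=6, r=5, s=2, t=3, u=7, v=1, w=4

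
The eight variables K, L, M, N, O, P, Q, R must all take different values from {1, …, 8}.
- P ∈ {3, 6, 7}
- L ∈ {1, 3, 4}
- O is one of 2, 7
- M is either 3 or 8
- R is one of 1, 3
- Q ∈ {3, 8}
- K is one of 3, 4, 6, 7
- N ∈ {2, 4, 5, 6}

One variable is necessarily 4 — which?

Among the 8 variables, 5 fits only N (and all 8 values in {1, 2, 3, 4, 5, 6, 7, 8} must be used), so N = 5.
The 7 still-open variables together cover exactly {1, 2, 3, 4, 6, 7, 8} — 7 values for 7 variables — and 2 appears only in O's list, so O = 2.
The 2 variables M and Q are confined to {3, 8}, which locks those values in; drop them from K, L, P, R.
R's domain is down to {1}, so R = 1. Eliminate 1 elsewhere: L.
So 4 goes to L.

L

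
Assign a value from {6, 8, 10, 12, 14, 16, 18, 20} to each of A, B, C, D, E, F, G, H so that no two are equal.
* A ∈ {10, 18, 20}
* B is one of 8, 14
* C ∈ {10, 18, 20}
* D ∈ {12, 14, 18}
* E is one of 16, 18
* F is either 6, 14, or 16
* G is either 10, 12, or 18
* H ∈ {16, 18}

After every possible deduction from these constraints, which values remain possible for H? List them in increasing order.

Among the 8 variables, 6 fits only F (and all 8 values in {6, 8, 10, 12, 14, 16, 18, 20} must be used), so F = 6.
The 7 still-open variables draw from only 7 values {8, 10, 12, 14, 16, 18, 20}, so each is used; only B can be 8, hence B = 8.
The 6 still-open variables draw from only 6 values {10, 12, 14, 16, 18, 20}, so each is used; only D can be 14, hence D = 14.
Among the 5 still-open variables, 12 fits only G (and all 5 values in {10, 12, 16, 18, 20} must be used), so G = 12.
The 2 variables E and H are confined to {16, 18}, which locks those values in; drop them from A, C.
No further eliminations apply; H can still be any of 16, 18.

16, 18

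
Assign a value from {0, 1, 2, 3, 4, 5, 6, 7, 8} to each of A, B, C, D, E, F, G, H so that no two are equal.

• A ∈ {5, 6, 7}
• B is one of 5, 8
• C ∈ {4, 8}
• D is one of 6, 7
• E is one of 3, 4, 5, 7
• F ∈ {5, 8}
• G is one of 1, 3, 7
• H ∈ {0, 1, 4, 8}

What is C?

4

The 8 variables draw from only 8 values {0, 1, 3, 4, 5, 6, 7, 8}, so each is used; only H can be 0, hence H = 0.
The 7 still-open variables together cover exactly {1, 3, 4, 5, 6, 7, 8} — 7 values for 7 variables — and 1 appears only in G's list, so G = 1.
Among the 6 still-open variables, 3 fits only E (and all 6 values in {3, 4, 5, 6, 7, 8} must be used), so E = 3.
The 5 still-open variables draw from only 5 values {4, 5, 6, 7, 8}, so each is used; only C can be 4, hence C = 4.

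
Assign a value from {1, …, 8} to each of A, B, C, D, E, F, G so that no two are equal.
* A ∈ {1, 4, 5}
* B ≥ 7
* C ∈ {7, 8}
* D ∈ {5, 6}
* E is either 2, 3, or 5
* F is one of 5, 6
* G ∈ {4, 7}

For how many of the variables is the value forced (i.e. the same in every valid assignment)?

B and C between them cover only {7, 8} — a naked pair. Remove those values from G.
G's domain is down to {4}, so G = 4. Remove 4 from A.
D and F share exactly the 2 values {5, 6}; by pigeonhole those values go to them, so strike 5, 6 from A, E.
That leaves A = 1.
Determined: A=1, G=4. The other variables each still have more than one consistent value. That makes 2.

2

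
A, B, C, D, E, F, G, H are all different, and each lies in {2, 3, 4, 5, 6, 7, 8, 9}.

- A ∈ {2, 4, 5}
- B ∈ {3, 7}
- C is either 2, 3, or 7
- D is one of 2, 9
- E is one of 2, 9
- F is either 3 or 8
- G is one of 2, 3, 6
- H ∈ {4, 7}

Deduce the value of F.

8

The 8 variables draw from only 8 values {2, 3, 4, 5, 6, 7, 8, 9}, so each is used; only A can be 5, hence A = 5.
The 7 still-open variables together cover exactly {2, 3, 4, 6, 7, 8, 9} — 7 values for 7 variables — and 4 appears only in H's list, so H = 4.
The 6 still-open variables together cover exactly {2, 3, 6, 7, 8, 9} — 6 values for 6 variables — and 6 appears only in G's list, so G = 6.
Among the 5 still-open variables, 8 fits only F (and all 5 values in {2, 3, 7, 8, 9} must be used), so F = 8.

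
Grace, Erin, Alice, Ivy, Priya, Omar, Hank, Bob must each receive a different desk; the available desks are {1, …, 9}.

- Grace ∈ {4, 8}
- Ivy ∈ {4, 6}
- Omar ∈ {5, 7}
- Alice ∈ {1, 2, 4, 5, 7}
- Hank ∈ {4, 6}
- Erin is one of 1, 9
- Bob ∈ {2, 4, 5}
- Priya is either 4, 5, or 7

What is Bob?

2

The 8 variables draw from only 8 values {1, 2, 4, 5, 6, 7, 8, 9}, so each is used; only Grace can be 8, hence Grace = 8.
The 7 still-open variables draw from only 7 values {1, 2, 4, 5, 6, 7, 9}, so each is used; only Erin can be 9, hence Erin = 9.
Among the 6 still-open variables, 1 fits only Alice (and all 6 values in {1, 2, 4, 5, 6, 7} must be used), so Alice = 1.
Among the 5 still-open variables, 2 fits only Bob (and all 5 values in {2, 4, 5, 6, 7} must be used), so Bob = 2.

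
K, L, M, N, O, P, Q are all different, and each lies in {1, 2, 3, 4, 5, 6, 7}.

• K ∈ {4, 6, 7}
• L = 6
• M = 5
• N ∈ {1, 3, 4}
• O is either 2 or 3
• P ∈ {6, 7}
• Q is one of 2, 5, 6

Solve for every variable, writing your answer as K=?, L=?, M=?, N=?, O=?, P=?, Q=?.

L has just one choice, so L = 6. Eliminate 6 elsewhere: K, P, Q.
M has just one choice, so M = 5. So Q can't be 5.
P has just one choice, so P = 7. Eliminate 7 elsewhere: K.
Q's domain is down to {2}, so Q = 2. Remove 2 from O.
K has just one choice, so K = 4. Strike 4 from N.
O must be 3 (only option left). Strike 3 from N.
N must be 1 (only option left).

K=4, L=6, M=5, N=1, O=3, P=7, Q=2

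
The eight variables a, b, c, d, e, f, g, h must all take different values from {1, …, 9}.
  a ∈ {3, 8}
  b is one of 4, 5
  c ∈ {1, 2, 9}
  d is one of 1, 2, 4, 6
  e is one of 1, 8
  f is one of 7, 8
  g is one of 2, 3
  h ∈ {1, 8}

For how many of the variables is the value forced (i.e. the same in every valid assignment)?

4

e and h between them cover only {1, 8} — a naked pair. Remove those values from a, c, d, f.
a has just one choice, so a = 3. Eliminate 3 elsewhere: g.
f's domain is down to {7}, so f = 7.
g has just one choice, so g = 2. Remove 2 from c, d.
c must be 9 (only option left).
Determined: a=3, c=9, f=7, g=2. The other variables each still have more than one consistent value. That makes 4.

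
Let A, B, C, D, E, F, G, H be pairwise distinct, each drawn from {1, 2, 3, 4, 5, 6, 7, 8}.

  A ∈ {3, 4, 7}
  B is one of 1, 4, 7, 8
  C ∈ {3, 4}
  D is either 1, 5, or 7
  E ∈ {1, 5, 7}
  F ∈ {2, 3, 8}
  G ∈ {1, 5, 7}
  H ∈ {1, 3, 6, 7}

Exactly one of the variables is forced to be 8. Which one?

B

The 8 variables draw from only 8 values {1, 2, 3, 4, 5, 6, 7, 8}, so each is used; only F can be 2, hence F = 2.
The 7 still-open variables together cover exactly {1, 3, 4, 5, 6, 7, 8} — 7 values for 7 variables — and 6 appears only in H's list, so H = 6.
The 6 still-open variables draw from only 6 values {1, 3, 4, 5, 7, 8}, so each is used; only B can be 8, hence B = 8.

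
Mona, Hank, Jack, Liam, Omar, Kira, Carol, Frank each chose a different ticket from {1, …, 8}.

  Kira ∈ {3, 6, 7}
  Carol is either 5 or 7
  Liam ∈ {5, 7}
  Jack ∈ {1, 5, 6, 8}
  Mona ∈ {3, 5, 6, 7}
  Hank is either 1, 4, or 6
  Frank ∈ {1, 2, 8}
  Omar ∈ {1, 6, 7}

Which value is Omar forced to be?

1

Among the 8 variables, 2 fits only Frank (and all 8 values in {1, 2, 3, 4, 5, 6, 7, 8} must be used), so Frank = 2.
Among the 7 still-open variables, 4 fits only Hank (and all 7 values in {1, 3, 4, 5, 6, 7, 8} must be used), so Hank = 4.
The 6 still-open variables together cover exactly {1, 3, 5, 6, 7, 8} — 6 values for 6 variables — and 8 appears only in Jack's list, so Jack = 8.
Among the 5 still-open variables, 1 fits only Omar (and all 5 values in {1, 3, 5, 6, 7} must be used), so Omar = 1.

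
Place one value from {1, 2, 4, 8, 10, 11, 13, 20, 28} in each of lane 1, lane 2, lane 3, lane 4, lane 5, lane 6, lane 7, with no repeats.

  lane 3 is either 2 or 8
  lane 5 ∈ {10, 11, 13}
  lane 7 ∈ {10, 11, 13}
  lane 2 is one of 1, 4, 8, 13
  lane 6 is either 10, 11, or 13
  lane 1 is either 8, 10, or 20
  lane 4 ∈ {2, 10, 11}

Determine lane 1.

20

lane 5, lane 6, lane 7 share exactly the 3 values {10, 11, 13}; by pigeonhole those values go to them, so strike 10, 11, 13 from lane 1, lane 2, lane 4.
That leaves lane 4 = 2. So lane 3 can't be 2.
lane 3 must be 8 (only option left). Eliminate 8 elsewhere: lane 1, lane 2.
So lane 1 = 20.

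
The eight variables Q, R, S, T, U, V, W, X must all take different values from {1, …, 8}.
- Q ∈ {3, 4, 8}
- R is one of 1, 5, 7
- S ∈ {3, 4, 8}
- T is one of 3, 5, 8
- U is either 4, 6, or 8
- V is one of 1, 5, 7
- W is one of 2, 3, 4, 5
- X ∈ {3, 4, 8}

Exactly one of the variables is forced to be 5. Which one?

T

Among the 8 variables, 2 fits only W (and all 8 values in {1, 2, 3, 4, 5, 6, 7, 8} must be used), so W = 2.
Among the 7 still-open variables, 6 fits only U (and all 7 values in {1, 3, 4, 5, 6, 7, 8} must be used), so U = 6.
Q, S, X share exactly the 3 values {3, 4, 8}; by pigeonhole those values go to them, so strike 3, 4, 8 from T.
So 5 goes to T.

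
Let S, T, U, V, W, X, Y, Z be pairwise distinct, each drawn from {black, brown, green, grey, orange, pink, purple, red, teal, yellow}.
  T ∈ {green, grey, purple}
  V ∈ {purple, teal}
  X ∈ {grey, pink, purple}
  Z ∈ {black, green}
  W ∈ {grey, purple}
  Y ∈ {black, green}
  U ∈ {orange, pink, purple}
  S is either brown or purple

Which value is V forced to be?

teal

Among the 8 variables, brown fits only S (and all 8 values in {black, brown, green, grey, orange, pink, purple, teal} must be used), so S = brown.
The 7 still-open variables together cover exactly {black, green, grey, orange, pink, purple, teal} — 7 values for 7 variables — and orange appears only in U's list, so U = orange.
The 6 still-open variables draw from only 6 values {black, green, grey, pink, purple, teal}, so each is used; only X can be pink, hence X = pink.
Among the 5 still-open variables, teal fits only V (and all 5 values in {black, green, grey, purple, teal} must be used), so V = teal.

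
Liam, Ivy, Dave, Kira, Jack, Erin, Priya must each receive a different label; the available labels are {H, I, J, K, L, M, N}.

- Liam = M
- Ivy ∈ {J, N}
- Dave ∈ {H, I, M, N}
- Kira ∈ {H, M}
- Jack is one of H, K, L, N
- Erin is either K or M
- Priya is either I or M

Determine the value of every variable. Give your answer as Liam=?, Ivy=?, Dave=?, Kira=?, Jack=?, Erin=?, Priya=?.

Liam=M, Ivy=J, Dave=N, Kira=H, Jack=L, Erin=K, Priya=I

Liam must be M (only option left). Strike M from Dave, Kira, Erin, Priya.
Kira's domain is down to {H}, so Kira = H. Remove H from Dave, Jack.
Erin has just one choice, so Erin = K. Strike K from Jack.
That leaves Priya = I. So Dave can't be I.
That leaves Dave = N. Strike N from Ivy, Jack.
Jack must be L (only option left).
Ivy must be J (only option left).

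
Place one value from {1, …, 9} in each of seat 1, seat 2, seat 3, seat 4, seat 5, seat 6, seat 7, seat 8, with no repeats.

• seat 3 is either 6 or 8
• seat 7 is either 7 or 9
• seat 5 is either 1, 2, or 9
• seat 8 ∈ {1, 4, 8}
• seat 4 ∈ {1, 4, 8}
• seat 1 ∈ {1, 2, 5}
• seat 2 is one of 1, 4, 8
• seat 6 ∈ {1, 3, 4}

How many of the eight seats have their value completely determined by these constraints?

seat 2, seat 4, seat 8 between them cover only {1, 4, 8} — a naked triple. Remove those values from seat 1, seat 3, seat 5, seat 6.
seat 3 must be 6 (only option left).
seat 6 must be 3 (only option left).
Determined: seat 3=6, seat 6=3. The other seats each still have more than one consistent value. That makes 2.

2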